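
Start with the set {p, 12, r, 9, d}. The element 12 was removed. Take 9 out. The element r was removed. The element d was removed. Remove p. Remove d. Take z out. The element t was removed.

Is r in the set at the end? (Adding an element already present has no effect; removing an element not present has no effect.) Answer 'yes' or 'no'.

Answer: no

Derivation:
Tracking the set through each operation:
Start: {12, 9, d, p, r}
Event 1 (remove 12): removed. Set: {9, d, p, r}
Event 2 (remove 9): removed. Set: {d, p, r}
Event 3 (remove r): removed. Set: {d, p}
Event 4 (remove d): removed. Set: {p}
Event 5 (remove p): removed. Set: {}
Event 6 (remove d): not present, no change. Set: {}
Event 7 (remove z): not present, no change. Set: {}
Event 8 (remove t): not present, no change. Set: {}

Final set: {} (size 0)
r is NOT in the final set.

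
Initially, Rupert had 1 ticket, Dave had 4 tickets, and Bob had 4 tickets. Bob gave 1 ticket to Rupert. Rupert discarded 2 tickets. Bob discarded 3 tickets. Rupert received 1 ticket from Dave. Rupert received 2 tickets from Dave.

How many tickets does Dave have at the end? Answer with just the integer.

Answer: 1

Derivation:
Tracking counts step by step:
Start: Rupert=1, Dave=4, Bob=4
Event 1 (Bob -> Rupert, 1): Bob: 4 -> 3, Rupert: 1 -> 2. State: Rupert=2, Dave=4, Bob=3
Event 2 (Rupert -2): Rupert: 2 -> 0. State: Rupert=0, Dave=4, Bob=3
Event 3 (Bob -3): Bob: 3 -> 0. State: Rupert=0, Dave=4, Bob=0
Event 4 (Dave -> Rupert, 1): Dave: 4 -> 3, Rupert: 0 -> 1. State: Rupert=1, Dave=3, Bob=0
Event 5 (Dave -> Rupert, 2): Dave: 3 -> 1, Rupert: 1 -> 3. State: Rupert=3, Dave=1, Bob=0

Dave's final count: 1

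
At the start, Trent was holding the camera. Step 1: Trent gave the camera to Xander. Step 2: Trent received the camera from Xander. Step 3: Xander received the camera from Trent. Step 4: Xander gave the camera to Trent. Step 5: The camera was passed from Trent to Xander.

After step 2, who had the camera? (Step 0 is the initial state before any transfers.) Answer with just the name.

Answer: Trent

Derivation:
Tracking the camera holder through step 2:
After step 0 (start): Trent
After step 1: Xander
After step 2: Trent

At step 2, the holder is Trent.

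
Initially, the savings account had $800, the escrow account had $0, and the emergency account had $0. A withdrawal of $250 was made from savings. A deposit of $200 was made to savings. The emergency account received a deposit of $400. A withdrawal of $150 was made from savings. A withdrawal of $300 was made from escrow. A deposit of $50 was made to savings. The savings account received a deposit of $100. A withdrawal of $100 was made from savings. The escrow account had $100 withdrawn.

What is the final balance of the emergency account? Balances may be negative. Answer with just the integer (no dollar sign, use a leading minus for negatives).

Tracking account balances step by step:
Start: savings=800, escrow=0, emergency=0
Event 1 (withdraw 250 from savings): savings: 800 - 250 = 550. Balances: savings=550, escrow=0, emergency=0
Event 2 (deposit 200 to savings): savings: 550 + 200 = 750. Balances: savings=750, escrow=0, emergency=0
Event 3 (deposit 400 to emergency): emergency: 0 + 400 = 400. Balances: savings=750, escrow=0, emergency=400
Event 4 (withdraw 150 from savings): savings: 750 - 150 = 600. Balances: savings=600, escrow=0, emergency=400
Event 5 (withdraw 300 from escrow): escrow: 0 - 300 = -300. Balances: savings=600, escrow=-300, emergency=400
Event 6 (deposit 50 to savings): savings: 600 + 50 = 650. Balances: savings=650, escrow=-300, emergency=400
Event 7 (deposit 100 to savings): savings: 650 + 100 = 750. Balances: savings=750, escrow=-300, emergency=400
Event 8 (withdraw 100 from savings): savings: 750 - 100 = 650. Balances: savings=650, escrow=-300, emergency=400
Event 9 (withdraw 100 from escrow): escrow: -300 - 100 = -400. Balances: savings=650, escrow=-400, emergency=400

Final balance of emergency: 400

Answer: 400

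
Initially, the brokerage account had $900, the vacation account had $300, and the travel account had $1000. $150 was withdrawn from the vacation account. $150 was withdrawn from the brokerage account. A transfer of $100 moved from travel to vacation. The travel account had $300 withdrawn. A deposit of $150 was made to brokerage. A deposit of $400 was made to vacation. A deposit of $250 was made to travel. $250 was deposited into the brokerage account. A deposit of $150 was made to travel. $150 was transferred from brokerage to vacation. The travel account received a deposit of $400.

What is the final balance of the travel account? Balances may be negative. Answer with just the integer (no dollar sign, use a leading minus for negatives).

Answer: 1400

Derivation:
Tracking account balances step by step:
Start: brokerage=900, vacation=300, travel=1000
Event 1 (withdraw 150 from vacation): vacation: 300 - 150 = 150. Balances: brokerage=900, vacation=150, travel=1000
Event 2 (withdraw 150 from brokerage): brokerage: 900 - 150 = 750. Balances: brokerage=750, vacation=150, travel=1000
Event 3 (transfer 100 travel -> vacation): travel: 1000 - 100 = 900, vacation: 150 + 100 = 250. Balances: brokerage=750, vacation=250, travel=900
Event 4 (withdraw 300 from travel): travel: 900 - 300 = 600. Balances: brokerage=750, vacation=250, travel=600
Event 5 (deposit 150 to brokerage): brokerage: 750 + 150 = 900. Balances: brokerage=900, vacation=250, travel=600
Event 6 (deposit 400 to vacation): vacation: 250 + 400 = 650. Balances: brokerage=900, vacation=650, travel=600
Event 7 (deposit 250 to travel): travel: 600 + 250 = 850. Balances: brokerage=900, vacation=650, travel=850
Event 8 (deposit 250 to brokerage): brokerage: 900 + 250 = 1150. Balances: brokerage=1150, vacation=650, travel=850
Event 9 (deposit 150 to travel): travel: 850 + 150 = 1000. Balances: brokerage=1150, vacation=650, travel=1000
Event 10 (transfer 150 brokerage -> vacation): brokerage: 1150 - 150 = 1000, vacation: 650 + 150 = 800. Balances: brokerage=1000, vacation=800, travel=1000
Event 11 (deposit 400 to travel): travel: 1000 + 400 = 1400. Balances: brokerage=1000, vacation=800, travel=1400

Final balance of travel: 1400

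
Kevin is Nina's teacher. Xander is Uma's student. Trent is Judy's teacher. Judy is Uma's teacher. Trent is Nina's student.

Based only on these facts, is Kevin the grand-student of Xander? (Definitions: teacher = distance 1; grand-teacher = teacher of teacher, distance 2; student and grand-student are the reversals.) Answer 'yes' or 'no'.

Reconstructing the teacher chain from the given facts:
  Kevin -> Nina -> Trent -> Judy -> Uma -> Xander
(each arrow means 'teacher of the next')
Positions in the chain (0 = top):
  position of Kevin: 0
  position of Nina: 1
  position of Trent: 2
  position of Judy: 3
  position of Uma: 4
  position of Xander: 5

Kevin is at position 0, Xander is at position 5; signed distance (j - i) = 5.
'grand-student' requires j - i = -2. Actual distance is 5, so the relation does NOT hold.

Answer: no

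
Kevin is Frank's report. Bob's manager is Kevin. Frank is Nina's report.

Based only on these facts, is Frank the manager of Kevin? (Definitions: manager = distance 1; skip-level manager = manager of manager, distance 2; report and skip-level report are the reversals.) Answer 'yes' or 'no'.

Answer: yes

Derivation:
Reconstructing the manager chain from the given facts:
  Nina -> Frank -> Kevin -> Bob
(each arrow means 'manager of the next')
Positions in the chain (0 = top):
  position of Nina: 0
  position of Frank: 1
  position of Kevin: 2
  position of Bob: 3

Frank is at position 1, Kevin is at position 2; signed distance (j - i) = 1.
'manager' requires j - i = 1. Actual distance is 1, so the relation HOLDS.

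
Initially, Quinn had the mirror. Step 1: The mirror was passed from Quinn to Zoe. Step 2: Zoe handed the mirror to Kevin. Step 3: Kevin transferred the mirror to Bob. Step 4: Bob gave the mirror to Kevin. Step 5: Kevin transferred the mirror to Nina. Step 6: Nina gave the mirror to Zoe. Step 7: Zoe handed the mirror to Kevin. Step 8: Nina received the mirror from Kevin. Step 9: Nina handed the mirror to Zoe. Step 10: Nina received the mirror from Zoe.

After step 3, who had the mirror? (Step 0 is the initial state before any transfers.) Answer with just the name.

Tracking the mirror holder through step 3:
After step 0 (start): Quinn
After step 1: Zoe
After step 2: Kevin
After step 3: Bob

At step 3, the holder is Bob.

Answer: Bob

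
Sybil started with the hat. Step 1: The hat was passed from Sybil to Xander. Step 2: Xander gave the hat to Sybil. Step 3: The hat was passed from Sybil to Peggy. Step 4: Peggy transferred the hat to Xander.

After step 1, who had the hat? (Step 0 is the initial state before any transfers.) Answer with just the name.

Answer: Xander

Derivation:
Tracking the hat holder through step 1:
After step 0 (start): Sybil
After step 1: Xander

At step 1, the holder is Xander.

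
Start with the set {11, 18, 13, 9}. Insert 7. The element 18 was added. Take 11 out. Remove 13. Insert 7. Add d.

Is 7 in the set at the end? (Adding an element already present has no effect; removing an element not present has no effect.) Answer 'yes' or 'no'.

Tracking the set through each operation:
Start: {11, 13, 18, 9}
Event 1 (add 7): added. Set: {11, 13, 18, 7, 9}
Event 2 (add 18): already present, no change. Set: {11, 13, 18, 7, 9}
Event 3 (remove 11): removed. Set: {13, 18, 7, 9}
Event 4 (remove 13): removed. Set: {18, 7, 9}
Event 5 (add 7): already present, no change. Set: {18, 7, 9}
Event 6 (add d): added. Set: {18, 7, 9, d}

Final set: {18, 7, 9, d} (size 4)
7 is in the final set.

Answer: yes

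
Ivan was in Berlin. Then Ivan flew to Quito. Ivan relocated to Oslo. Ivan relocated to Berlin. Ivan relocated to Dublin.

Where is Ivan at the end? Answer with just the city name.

Tracking Ivan's location:
Start: Ivan is in Berlin.
After move 1: Berlin -> Quito. Ivan is in Quito.
After move 2: Quito -> Oslo. Ivan is in Oslo.
After move 3: Oslo -> Berlin. Ivan is in Berlin.
After move 4: Berlin -> Dublin. Ivan is in Dublin.

Answer: Dublin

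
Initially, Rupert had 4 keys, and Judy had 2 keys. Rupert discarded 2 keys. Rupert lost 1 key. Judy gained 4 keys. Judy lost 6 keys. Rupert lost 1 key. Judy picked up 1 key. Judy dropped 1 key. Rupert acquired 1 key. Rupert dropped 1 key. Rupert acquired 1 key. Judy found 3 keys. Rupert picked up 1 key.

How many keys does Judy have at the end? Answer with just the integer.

Answer: 3

Derivation:
Tracking counts step by step:
Start: Rupert=4, Judy=2
Event 1 (Rupert -2): Rupert: 4 -> 2. State: Rupert=2, Judy=2
Event 2 (Rupert -1): Rupert: 2 -> 1. State: Rupert=1, Judy=2
Event 3 (Judy +4): Judy: 2 -> 6. State: Rupert=1, Judy=6
Event 4 (Judy -6): Judy: 6 -> 0. State: Rupert=1, Judy=0
Event 5 (Rupert -1): Rupert: 1 -> 0. State: Rupert=0, Judy=0
Event 6 (Judy +1): Judy: 0 -> 1. State: Rupert=0, Judy=1
Event 7 (Judy -1): Judy: 1 -> 0. State: Rupert=0, Judy=0
Event 8 (Rupert +1): Rupert: 0 -> 1. State: Rupert=1, Judy=0
Event 9 (Rupert -1): Rupert: 1 -> 0. State: Rupert=0, Judy=0
Event 10 (Rupert +1): Rupert: 0 -> 1. State: Rupert=1, Judy=0
Event 11 (Judy +3): Judy: 0 -> 3. State: Rupert=1, Judy=3
Event 12 (Rupert +1): Rupert: 1 -> 2. State: Rupert=2, Judy=3

Judy's final count: 3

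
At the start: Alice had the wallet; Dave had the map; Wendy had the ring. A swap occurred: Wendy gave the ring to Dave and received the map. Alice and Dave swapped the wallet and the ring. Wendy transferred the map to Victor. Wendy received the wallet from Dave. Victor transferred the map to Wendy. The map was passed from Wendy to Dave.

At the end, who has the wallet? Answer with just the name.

Answer: Wendy

Derivation:
Tracking all object holders:
Start: wallet:Alice, map:Dave, ring:Wendy
Event 1 (swap ring<->map: now ring:Dave, map:Wendy). State: wallet:Alice, map:Wendy, ring:Dave
Event 2 (swap wallet<->ring: now wallet:Dave, ring:Alice). State: wallet:Dave, map:Wendy, ring:Alice
Event 3 (give map: Wendy -> Victor). State: wallet:Dave, map:Victor, ring:Alice
Event 4 (give wallet: Dave -> Wendy). State: wallet:Wendy, map:Victor, ring:Alice
Event 5 (give map: Victor -> Wendy). State: wallet:Wendy, map:Wendy, ring:Alice
Event 6 (give map: Wendy -> Dave). State: wallet:Wendy, map:Dave, ring:Alice

Final state: wallet:Wendy, map:Dave, ring:Alice
The wallet is held by Wendy.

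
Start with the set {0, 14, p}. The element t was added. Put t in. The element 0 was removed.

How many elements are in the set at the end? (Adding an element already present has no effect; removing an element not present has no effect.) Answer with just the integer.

Tracking the set through each operation:
Start: {0, 14, p}
Event 1 (add t): added. Set: {0, 14, p, t}
Event 2 (add t): already present, no change. Set: {0, 14, p, t}
Event 3 (remove 0): removed. Set: {14, p, t}

Final set: {14, p, t} (size 3)

Answer: 3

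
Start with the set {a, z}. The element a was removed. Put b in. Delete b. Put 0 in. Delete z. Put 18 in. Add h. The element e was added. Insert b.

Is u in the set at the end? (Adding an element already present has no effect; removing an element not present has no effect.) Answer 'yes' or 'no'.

Answer: no

Derivation:
Tracking the set through each operation:
Start: {a, z}
Event 1 (remove a): removed. Set: {z}
Event 2 (add b): added. Set: {b, z}
Event 3 (remove b): removed. Set: {z}
Event 4 (add 0): added. Set: {0, z}
Event 5 (remove z): removed. Set: {0}
Event 6 (add 18): added. Set: {0, 18}
Event 7 (add h): added. Set: {0, 18, h}
Event 8 (add e): added. Set: {0, 18, e, h}
Event 9 (add b): added. Set: {0, 18, b, e, h}

Final set: {0, 18, b, e, h} (size 5)
u is NOT in the final set.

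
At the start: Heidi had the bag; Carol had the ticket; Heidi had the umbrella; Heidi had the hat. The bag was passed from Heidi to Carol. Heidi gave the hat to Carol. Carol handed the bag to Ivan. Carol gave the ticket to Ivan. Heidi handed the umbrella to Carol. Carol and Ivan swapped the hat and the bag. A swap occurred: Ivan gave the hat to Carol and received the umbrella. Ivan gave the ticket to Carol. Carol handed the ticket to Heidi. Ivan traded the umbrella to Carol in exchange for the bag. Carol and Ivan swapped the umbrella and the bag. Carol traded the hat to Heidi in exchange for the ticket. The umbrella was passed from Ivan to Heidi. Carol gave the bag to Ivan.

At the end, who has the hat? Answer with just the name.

Tracking all object holders:
Start: bag:Heidi, ticket:Carol, umbrella:Heidi, hat:Heidi
Event 1 (give bag: Heidi -> Carol). State: bag:Carol, ticket:Carol, umbrella:Heidi, hat:Heidi
Event 2 (give hat: Heidi -> Carol). State: bag:Carol, ticket:Carol, umbrella:Heidi, hat:Carol
Event 3 (give bag: Carol -> Ivan). State: bag:Ivan, ticket:Carol, umbrella:Heidi, hat:Carol
Event 4 (give ticket: Carol -> Ivan). State: bag:Ivan, ticket:Ivan, umbrella:Heidi, hat:Carol
Event 5 (give umbrella: Heidi -> Carol). State: bag:Ivan, ticket:Ivan, umbrella:Carol, hat:Carol
Event 6 (swap hat<->bag: now hat:Ivan, bag:Carol). State: bag:Carol, ticket:Ivan, umbrella:Carol, hat:Ivan
Event 7 (swap hat<->umbrella: now hat:Carol, umbrella:Ivan). State: bag:Carol, ticket:Ivan, umbrella:Ivan, hat:Carol
Event 8 (give ticket: Ivan -> Carol). State: bag:Carol, ticket:Carol, umbrella:Ivan, hat:Carol
Event 9 (give ticket: Carol -> Heidi). State: bag:Carol, ticket:Heidi, umbrella:Ivan, hat:Carol
Event 10 (swap umbrella<->bag: now umbrella:Carol, bag:Ivan). State: bag:Ivan, ticket:Heidi, umbrella:Carol, hat:Carol
Event 11 (swap umbrella<->bag: now umbrella:Ivan, bag:Carol). State: bag:Carol, ticket:Heidi, umbrella:Ivan, hat:Carol
Event 12 (swap hat<->ticket: now hat:Heidi, ticket:Carol). State: bag:Carol, ticket:Carol, umbrella:Ivan, hat:Heidi
Event 13 (give umbrella: Ivan -> Heidi). State: bag:Carol, ticket:Carol, umbrella:Heidi, hat:Heidi
Event 14 (give bag: Carol -> Ivan). State: bag:Ivan, ticket:Carol, umbrella:Heidi, hat:Heidi

Final state: bag:Ivan, ticket:Carol, umbrella:Heidi, hat:Heidi
The hat is held by Heidi.

Answer: Heidi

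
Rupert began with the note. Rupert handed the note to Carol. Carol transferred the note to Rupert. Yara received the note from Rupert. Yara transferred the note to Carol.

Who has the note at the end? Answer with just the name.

Tracking the note through each event:
Start: Rupert has the note.
After event 1: Carol has the note.
After event 2: Rupert has the note.
After event 3: Yara has the note.
After event 4: Carol has the note.

Answer: Carol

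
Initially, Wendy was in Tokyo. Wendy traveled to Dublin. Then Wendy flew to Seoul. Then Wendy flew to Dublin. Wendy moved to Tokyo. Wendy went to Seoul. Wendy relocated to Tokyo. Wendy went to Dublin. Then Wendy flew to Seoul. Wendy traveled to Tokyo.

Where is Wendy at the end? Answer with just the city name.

Tracking Wendy's location:
Start: Wendy is in Tokyo.
After move 1: Tokyo -> Dublin. Wendy is in Dublin.
After move 2: Dublin -> Seoul. Wendy is in Seoul.
After move 3: Seoul -> Dublin. Wendy is in Dublin.
After move 4: Dublin -> Tokyo. Wendy is in Tokyo.
After move 5: Tokyo -> Seoul. Wendy is in Seoul.
After move 6: Seoul -> Tokyo. Wendy is in Tokyo.
After move 7: Tokyo -> Dublin. Wendy is in Dublin.
After move 8: Dublin -> Seoul. Wendy is in Seoul.
After move 9: Seoul -> Tokyo. Wendy is in Tokyo.

Answer: Tokyo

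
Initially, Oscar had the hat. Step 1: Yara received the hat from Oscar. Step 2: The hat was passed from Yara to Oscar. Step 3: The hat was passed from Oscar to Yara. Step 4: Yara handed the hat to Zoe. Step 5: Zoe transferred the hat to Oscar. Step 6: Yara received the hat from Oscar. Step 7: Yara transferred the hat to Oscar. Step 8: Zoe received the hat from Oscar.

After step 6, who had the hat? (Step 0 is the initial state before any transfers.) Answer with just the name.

Tracking the hat holder through step 6:
After step 0 (start): Oscar
After step 1: Yara
After step 2: Oscar
After step 3: Yara
After step 4: Zoe
After step 5: Oscar
After step 6: Yara

At step 6, the holder is Yara.

Answer: Yara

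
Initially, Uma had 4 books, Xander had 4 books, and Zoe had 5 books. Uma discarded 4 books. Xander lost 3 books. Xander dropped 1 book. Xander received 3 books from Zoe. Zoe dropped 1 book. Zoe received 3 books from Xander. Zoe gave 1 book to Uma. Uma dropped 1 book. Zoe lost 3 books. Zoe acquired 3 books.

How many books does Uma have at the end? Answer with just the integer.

Answer: 0

Derivation:
Tracking counts step by step:
Start: Uma=4, Xander=4, Zoe=5
Event 1 (Uma -4): Uma: 4 -> 0. State: Uma=0, Xander=4, Zoe=5
Event 2 (Xander -3): Xander: 4 -> 1. State: Uma=0, Xander=1, Zoe=5
Event 3 (Xander -1): Xander: 1 -> 0. State: Uma=0, Xander=0, Zoe=5
Event 4 (Zoe -> Xander, 3): Zoe: 5 -> 2, Xander: 0 -> 3. State: Uma=0, Xander=3, Zoe=2
Event 5 (Zoe -1): Zoe: 2 -> 1. State: Uma=0, Xander=3, Zoe=1
Event 6 (Xander -> Zoe, 3): Xander: 3 -> 0, Zoe: 1 -> 4. State: Uma=0, Xander=0, Zoe=4
Event 7 (Zoe -> Uma, 1): Zoe: 4 -> 3, Uma: 0 -> 1. State: Uma=1, Xander=0, Zoe=3
Event 8 (Uma -1): Uma: 1 -> 0. State: Uma=0, Xander=0, Zoe=3
Event 9 (Zoe -3): Zoe: 3 -> 0. State: Uma=0, Xander=0, Zoe=0
Event 10 (Zoe +3): Zoe: 0 -> 3. State: Uma=0, Xander=0, Zoe=3

Uma's final count: 0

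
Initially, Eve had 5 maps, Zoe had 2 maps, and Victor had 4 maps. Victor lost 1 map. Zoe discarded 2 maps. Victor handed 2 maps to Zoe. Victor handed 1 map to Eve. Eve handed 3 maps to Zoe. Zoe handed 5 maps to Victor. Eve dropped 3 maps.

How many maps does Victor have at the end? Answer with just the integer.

Answer: 5

Derivation:
Tracking counts step by step:
Start: Eve=5, Zoe=2, Victor=4
Event 1 (Victor -1): Victor: 4 -> 3. State: Eve=5, Zoe=2, Victor=3
Event 2 (Zoe -2): Zoe: 2 -> 0. State: Eve=5, Zoe=0, Victor=3
Event 3 (Victor -> Zoe, 2): Victor: 3 -> 1, Zoe: 0 -> 2. State: Eve=5, Zoe=2, Victor=1
Event 4 (Victor -> Eve, 1): Victor: 1 -> 0, Eve: 5 -> 6. State: Eve=6, Zoe=2, Victor=0
Event 5 (Eve -> Zoe, 3): Eve: 6 -> 3, Zoe: 2 -> 5. State: Eve=3, Zoe=5, Victor=0
Event 6 (Zoe -> Victor, 5): Zoe: 5 -> 0, Victor: 0 -> 5. State: Eve=3, Zoe=0, Victor=5
Event 7 (Eve -3): Eve: 3 -> 0. State: Eve=0, Zoe=0, Victor=5

Victor's final count: 5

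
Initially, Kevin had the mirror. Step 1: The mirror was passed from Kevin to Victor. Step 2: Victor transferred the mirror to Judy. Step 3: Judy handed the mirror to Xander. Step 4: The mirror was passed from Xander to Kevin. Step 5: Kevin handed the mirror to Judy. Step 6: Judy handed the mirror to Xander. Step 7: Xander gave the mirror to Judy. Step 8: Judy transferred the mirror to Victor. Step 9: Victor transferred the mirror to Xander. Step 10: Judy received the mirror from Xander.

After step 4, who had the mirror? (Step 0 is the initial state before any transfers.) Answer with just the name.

Answer: Kevin

Derivation:
Tracking the mirror holder through step 4:
After step 0 (start): Kevin
After step 1: Victor
After step 2: Judy
After step 3: Xander
After step 4: Kevin

At step 4, the holder is Kevin.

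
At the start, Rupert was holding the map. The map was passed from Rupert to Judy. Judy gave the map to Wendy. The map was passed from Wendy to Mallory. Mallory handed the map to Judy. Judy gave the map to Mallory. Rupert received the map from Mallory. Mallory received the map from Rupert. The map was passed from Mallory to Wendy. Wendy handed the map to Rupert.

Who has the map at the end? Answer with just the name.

Answer: Rupert

Derivation:
Tracking the map through each event:
Start: Rupert has the map.
After event 1: Judy has the map.
After event 2: Wendy has the map.
After event 3: Mallory has the map.
After event 4: Judy has the map.
After event 5: Mallory has the map.
After event 6: Rupert has the map.
After event 7: Mallory has the map.
After event 8: Wendy has the map.
After event 9: Rupert has the map.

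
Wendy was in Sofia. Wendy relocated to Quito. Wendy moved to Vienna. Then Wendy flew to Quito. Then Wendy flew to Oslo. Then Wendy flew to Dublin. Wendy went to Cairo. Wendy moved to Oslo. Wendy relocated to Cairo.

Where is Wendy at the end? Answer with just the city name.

Answer: Cairo

Derivation:
Tracking Wendy's location:
Start: Wendy is in Sofia.
After move 1: Sofia -> Quito. Wendy is in Quito.
After move 2: Quito -> Vienna. Wendy is in Vienna.
After move 3: Vienna -> Quito. Wendy is in Quito.
After move 4: Quito -> Oslo. Wendy is in Oslo.
After move 5: Oslo -> Dublin. Wendy is in Dublin.
After move 6: Dublin -> Cairo. Wendy is in Cairo.
After move 7: Cairo -> Oslo. Wendy is in Oslo.
After move 8: Oslo -> Cairo. Wendy is in Cairo.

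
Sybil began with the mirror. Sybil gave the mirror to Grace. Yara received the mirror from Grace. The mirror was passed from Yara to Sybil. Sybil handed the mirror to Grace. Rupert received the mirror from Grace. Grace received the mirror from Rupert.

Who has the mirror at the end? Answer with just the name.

Tracking the mirror through each event:
Start: Sybil has the mirror.
After event 1: Grace has the mirror.
After event 2: Yara has the mirror.
After event 3: Sybil has the mirror.
After event 4: Grace has the mirror.
After event 5: Rupert has the mirror.
After event 6: Grace has the mirror.

Answer: Grace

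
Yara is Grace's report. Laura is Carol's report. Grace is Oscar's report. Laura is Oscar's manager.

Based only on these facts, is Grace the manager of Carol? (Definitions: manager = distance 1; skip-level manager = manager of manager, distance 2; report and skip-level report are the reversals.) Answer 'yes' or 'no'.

Answer: no

Derivation:
Reconstructing the manager chain from the given facts:
  Carol -> Laura -> Oscar -> Grace -> Yara
(each arrow means 'manager of the next')
Positions in the chain (0 = top):
  position of Carol: 0
  position of Laura: 1
  position of Oscar: 2
  position of Grace: 3
  position of Yara: 4

Grace is at position 3, Carol is at position 0; signed distance (j - i) = -3.
'manager' requires j - i = 1. Actual distance is -3, so the relation does NOT hold.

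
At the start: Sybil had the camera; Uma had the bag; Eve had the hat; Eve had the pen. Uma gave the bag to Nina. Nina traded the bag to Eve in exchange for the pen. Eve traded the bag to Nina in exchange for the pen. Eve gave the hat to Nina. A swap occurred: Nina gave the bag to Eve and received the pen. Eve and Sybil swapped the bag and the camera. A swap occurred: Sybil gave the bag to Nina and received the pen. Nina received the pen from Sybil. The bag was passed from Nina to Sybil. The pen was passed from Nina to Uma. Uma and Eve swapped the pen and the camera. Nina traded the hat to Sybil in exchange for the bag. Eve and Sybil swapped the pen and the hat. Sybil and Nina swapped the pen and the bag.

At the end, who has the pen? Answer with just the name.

Answer: Nina

Derivation:
Tracking all object holders:
Start: camera:Sybil, bag:Uma, hat:Eve, pen:Eve
Event 1 (give bag: Uma -> Nina). State: camera:Sybil, bag:Nina, hat:Eve, pen:Eve
Event 2 (swap bag<->pen: now bag:Eve, pen:Nina). State: camera:Sybil, bag:Eve, hat:Eve, pen:Nina
Event 3 (swap bag<->pen: now bag:Nina, pen:Eve). State: camera:Sybil, bag:Nina, hat:Eve, pen:Eve
Event 4 (give hat: Eve -> Nina). State: camera:Sybil, bag:Nina, hat:Nina, pen:Eve
Event 5 (swap bag<->pen: now bag:Eve, pen:Nina). State: camera:Sybil, bag:Eve, hat:Nina, pen:Nina
Event 6 (swap bag<->camera: now bag:Sybil, camera:Eve). State: camera:Eve, bag:Sybil, hat:Nina, pen:Nina
Event 7 (swap bag<->pen: now bag:Nina, pen:Sybil). State: camera:Eve, bag:Nina, hat:Nina, pen:Sybil
Event 8 (give pen: Sybil -> Nina). State: camera:Eve, bag:Nina, hat:Nina, pen:Nina
Event 9 (give bag: Nina -> Sybil). State: camera:Eve, bag:Sybil, hat:Nina, pen:Nina
Event 10 (give pen: Nina -> Uma). State: camera:Eve, bag:Sybil, hat:Nina, pen:Uma
Event 11 (swap pen<->camera: now pen:Eve, camera:Uma). State: camera:Uma, bag:Sybil, hat:Nina, pen:Eve
Event 12 (swap hat<->bag: now hat:Sybil, bag:Nina). State: camera:Uma, bag:Nina, hat:Sybil, pen:Eve
Event 13 (swap pen<->hat: now pen:Sybil, hat:Eve). State: camera:Uma, bag:Nina, hat:Eve, pen:Sybil
Event 14 (swap pen<->bag: now pen:Nina, bag:Sybil). State: camera:Uma, bag:Sybil, hat:Eve, pen:Nina

Final state: camera:Uma, bag:Sybil, hat:Eve, pen:Nina
The pen is held by Nina.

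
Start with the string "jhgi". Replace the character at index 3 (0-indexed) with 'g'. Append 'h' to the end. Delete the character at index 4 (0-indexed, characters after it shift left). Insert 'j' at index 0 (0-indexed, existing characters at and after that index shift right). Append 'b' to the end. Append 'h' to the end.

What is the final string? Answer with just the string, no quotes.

Answer: jjhggbh

Derivation:
Applying each edit step by step:
Start: "jhgi"
Op 1 (replace idx 3: 'i' -> 'g'): "jhgi" -> "jhgg"
Op 2 (append 'h'): "jhgg" -> "jhggh"
Op 3 (delete idx 4 = 'h'): "jhggh" -> "jhgg"
Op 4 (insert 'j' at idx 0): "jhgg" -> "jjhgg"
Op 5 (append 'b'): "jjhgg" -> "jjhggb"
Op 6 (append 'h'): "jjhggb" -> "jjhggbh"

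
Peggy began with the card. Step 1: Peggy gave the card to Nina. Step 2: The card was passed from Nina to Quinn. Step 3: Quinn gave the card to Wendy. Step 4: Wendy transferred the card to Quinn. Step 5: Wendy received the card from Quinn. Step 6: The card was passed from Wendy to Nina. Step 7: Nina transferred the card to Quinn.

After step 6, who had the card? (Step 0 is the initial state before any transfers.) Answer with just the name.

Tracking the card holder through step 6:
After step 0 (start): Peggy
After step 1: Nina
After step 2: Quinn
After step 3: Wendy
After step 4: Quinn
After step 5: Wendy
After step 6: Nina

At step 6, the holder is Nina.

Answer: Nina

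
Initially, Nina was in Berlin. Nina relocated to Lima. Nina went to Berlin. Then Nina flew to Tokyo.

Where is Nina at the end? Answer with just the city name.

Answer: Tokyo

Derivation:
Tracking Nina's location:
Start: Nina is in Berlin.
After move 1: Berlin -> Lima. Nina is in Lima.
After move 2: Lima -> Berlin. Nina is in Berlin.
After move 3: Berlin -> Tokyo. Nina is in Tokyo.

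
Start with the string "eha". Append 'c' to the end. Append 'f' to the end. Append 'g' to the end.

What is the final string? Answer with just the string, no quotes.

Answer: ehacfg

Derivation:
Applying each edit step by step:
Start: "eha"
Op 1 (append 'c'): "eha" -> "ehac"
Op 2 (append 'f'): "ehac" -> "ehacf"
Op 3 (append 'g'): "ehacf" -> "ehacfg"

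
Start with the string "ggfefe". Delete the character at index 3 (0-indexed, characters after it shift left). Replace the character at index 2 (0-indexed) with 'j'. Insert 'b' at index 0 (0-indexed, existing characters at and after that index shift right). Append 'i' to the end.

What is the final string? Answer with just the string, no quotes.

Applying each edit step by step:
Start: "ggfefe"
Op 1 (delete idx 3 = 'e'): "ggfefe" -> "ggffe"
Op 2 (replace idx 2: 'f' -> 'j'): "ggffe" -> "ggjfe"
Op 3 (insert 'b' at idx 0): "ggjfe" -> "bggjfe"
Op 4 (append 'i'): "bggjfe" -> "bggjfei"

Answer: bggjfei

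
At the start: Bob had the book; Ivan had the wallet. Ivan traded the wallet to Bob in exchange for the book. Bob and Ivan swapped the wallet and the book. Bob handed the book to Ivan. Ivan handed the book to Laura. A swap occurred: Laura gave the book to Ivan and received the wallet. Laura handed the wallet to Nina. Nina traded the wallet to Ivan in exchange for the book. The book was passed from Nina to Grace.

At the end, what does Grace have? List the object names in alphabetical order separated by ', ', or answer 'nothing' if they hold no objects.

Tracking all object holders:
Start: book:Bob, wallet:Ivan
Event 1 (swap wallet<->book: now wallet:Bob, book:Ivan). State: book:Ivan, wallet:Bob
Event 2 (swap wallet<->book: now wallet:Ivan, book:Bob). State: book:Bob, wallet:Ivan
Event 3 (give book: Bob -> Ivan). State: book:Ivan, wallet:Ivan
Event 4 (give book: Ivan -> Laura). State: book:Laura, wallet:Ivan
Event 5 (swap book<->wallet: now book:Ivan, wallet:Laura). State: book:Ivan, wallet:Laura
Event 6 (give wallet: Laura -> Nina). State: book:Ivan, wallet:Nina
Event 7 (swap wallet<->book: now wallet:Ivan, book:Nina). State: book:Nina, wallet:Ivan
Event 8 (give book: Nina -> Grace). State: book:Grace, wallet:Ivan

Final state: book:Grace, wallet:Ivan
Grace holds: book.

Answer: book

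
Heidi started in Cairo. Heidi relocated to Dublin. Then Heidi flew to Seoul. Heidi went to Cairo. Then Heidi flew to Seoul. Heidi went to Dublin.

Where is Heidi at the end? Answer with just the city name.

Tracking Heidi's location:
Start: Heidi is in Cairo.
After move 1: Cairo -> Dublin. Heidi is in Dublin.
After move 2: Dublin -> Seoul. Heidi is in Seoul.
After move 3: Seoul -> Cairo. Heidi is in Cairo.
After move 4: Cairo -> Seoul. Heidi is in Seoul.
After move 5: Seoul -> Dublin. Heidi is in Dublin.

Answer: Dublin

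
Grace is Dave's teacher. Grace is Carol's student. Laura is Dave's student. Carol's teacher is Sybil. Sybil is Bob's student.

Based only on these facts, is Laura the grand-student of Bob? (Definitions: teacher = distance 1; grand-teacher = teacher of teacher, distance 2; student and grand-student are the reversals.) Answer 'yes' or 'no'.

Reconstructing the teacher chain from the given facts:
  Bob -> Sybil -> Carol -> Grace -> Dave -> Laura
(each arrow means 'teacher of the next')
Positions in the chain (0 = top):
  position of Bob: 0
  position of Sybil: 1
  position of Carol: 2
  position of Grace: 3
  position of Dave: 4
  position of Laura: 5

Laura is at position 5, Bob is at position 0; signed distance (j - i) = -5.
'grand-student' requires j - i = -2. Actual distance is -5, so the relation does NOT hold.

Answer: no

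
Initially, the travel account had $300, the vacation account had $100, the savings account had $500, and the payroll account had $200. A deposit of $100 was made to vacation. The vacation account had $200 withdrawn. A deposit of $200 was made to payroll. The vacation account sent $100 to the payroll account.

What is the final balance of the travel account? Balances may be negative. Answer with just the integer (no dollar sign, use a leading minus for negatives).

Answer: 300

Derivation:
Tracking account balances step by step:
Start: travel=300, vacation=100, savings=500, payroll=200
Event 1 (deposit 100 to vacation): vacation: 100 + 100 = 200. Balances: travel=300, vacation=200, savings=500, payroll=200
Event 2 (withdraw 200 from vacation): vacation: 200 - 200 = 0. Balances: travel=300, vacation=0, savings=500, payroll=200
Event 3 (deposit 200 to payroll): payroll: 200 + 200 = 400. Balances: travel=300, vacation=0, savings=500, payroll=400
Event 4 (transfer 100 vacation -> payroll): vacation: 0 - 100 = -100, payroll: 400 + 100 = 500. Balances: travel=300, vacation=-100, savings=500, payroll=500

Final balance of travel: 300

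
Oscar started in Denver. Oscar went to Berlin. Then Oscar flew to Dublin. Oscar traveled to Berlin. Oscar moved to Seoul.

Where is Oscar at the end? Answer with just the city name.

Answer: Seoul

Derivation:
Tracking Oscar's location:
Start: Oscar is in Denver.
After move 1: Denver -> Berlin. Oscar is in Berlin.
After move 2: Berlin -> Dublin. Oscar is in Dublin.
After move 3: Dublin -> Berlin. Oscar is in Berlin.
After move 4: Berlin -> Seoul. Oscar is in Seoul.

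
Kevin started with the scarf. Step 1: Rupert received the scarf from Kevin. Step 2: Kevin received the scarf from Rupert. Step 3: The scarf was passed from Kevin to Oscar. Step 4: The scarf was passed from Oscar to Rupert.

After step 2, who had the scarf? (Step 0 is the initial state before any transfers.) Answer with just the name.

Answer: Kevin

Derivation:
Tracking the scarf holder through step 2:
After step 0 (start): Kevin
After step 1: Rupert
After step 2: Kevin

At step 2, the holder is Kevin.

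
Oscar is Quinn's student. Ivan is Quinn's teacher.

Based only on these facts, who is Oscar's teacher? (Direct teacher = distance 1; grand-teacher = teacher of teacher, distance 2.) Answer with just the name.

Answer: Quinn

Derivation:
Reconstructing the teacher chain from the given facts:
  Ivan -> Quinn -> Oscar
(each arrow means 'teacher of the next')
Positions in the chain (0 = top):
  position of Ivan: 0
  position of Quinn: 1
  position of Oscar: 2

Oscar is at position 2; the teacher is 1 step up the chain, i.e. position 1: Quinn.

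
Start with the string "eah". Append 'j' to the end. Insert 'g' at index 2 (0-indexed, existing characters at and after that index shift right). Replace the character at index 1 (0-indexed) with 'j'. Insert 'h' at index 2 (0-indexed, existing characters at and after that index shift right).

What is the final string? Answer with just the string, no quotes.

Applying each edit step by step:
Start: "eah"
Op 1 (append 'j'): "eah" -> "eahj"
Op 2 (insert 'g' at idx 2): "eahj" -> "eaghj"
Op 3 (replace idx 1: 'a' -> 'j'): "eaghj" -> "ejghj"
Op 4 (insert 'h' at idx 2): "ejghj" -> "ejhghj"

Answer: ejhghj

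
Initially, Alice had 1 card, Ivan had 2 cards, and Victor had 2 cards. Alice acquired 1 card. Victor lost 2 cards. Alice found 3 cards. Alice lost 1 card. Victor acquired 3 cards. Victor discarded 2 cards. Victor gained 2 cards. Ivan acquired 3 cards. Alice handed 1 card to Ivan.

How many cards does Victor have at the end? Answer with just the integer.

Answer: 3

Derivation:
Tracking counts step by step:
Start: Alice=1, Ivan=2, Victor=2
Event 1 (Alice +1): Alice: 1 -> 2. State: Alice=2, Ivan=2, Victor=2
Event 2 (Victor -2): Victor: 2 -> 0. State: Alice=2, Ivan=2, Victor=0
Event 3 (Alice +3): Alice: 2 -> 5. State: Alice=5, Ivan=2, Victor=0
Event 4 (Alice -1): Alice: 5 -> 4. State: Alice=4, Ivan=2, Victor=0
Event 5 (Victor +3): Victor: 0 -> 3. State: Alice=4, Ivan=2, Victor=3
Event 6 (Victor -2): Victor: 3 -> 1. State: Alice=4, Ivan=2, Victor=1
Event 7 (Victor +2): Victor: 1 -> 3. State: Alice=4, Ivan=2, Victor=3
Event 8 (Ivan +3): Ivan: 2 -> 5. State: Alice=4, Ivan=5, Victor=3
Event 9 (Alice -> Ivan, 1): Alice: 4 -> 3, Ivan: 5 -> 6. State: Alice=3, Ivan=6, Victor=3

Victor's final count: 3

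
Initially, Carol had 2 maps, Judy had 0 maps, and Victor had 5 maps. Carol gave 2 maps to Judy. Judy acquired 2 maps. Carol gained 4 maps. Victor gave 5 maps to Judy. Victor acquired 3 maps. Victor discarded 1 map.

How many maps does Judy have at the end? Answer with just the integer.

Answer: 9

Derivation:
Tracking counts step by step:
Start: Carol=2, Judy=0, Victor=5
Event 1 (Carol -> Judy, 2): Carol: 2 -> 0, Judy: 0 -> 2. State: Carol=0, Judy=2, Victor=5
Event 2 (Judy +2): Judy: 2 -> 4. State: Carol=0, Judy=4, Victor=5
Event 3 (Carol +4): Carol: 0 -> 4. State: Carol=4, Judy=4, Victor=5
Event 4 (Victor -> Judy, 5): Victor: 5 -> 0, Judy: 4 -> 9. State: Carol=4, Judy=9, Victor=0
Event 5 (Victor +3): Victor: 0 -> 3. State: Carol=4, Judy=9, Victor=3
Event 6 (Victor -1): Victor: 3 -> 2. State: Carol=4, Judy=9, Victor=2

Judy's final count: 9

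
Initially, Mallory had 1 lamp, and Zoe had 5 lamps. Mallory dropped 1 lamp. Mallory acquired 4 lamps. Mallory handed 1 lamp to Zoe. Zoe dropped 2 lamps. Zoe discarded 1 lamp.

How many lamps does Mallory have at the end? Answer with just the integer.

Answer: 3

Derivation:
Tracking counts step by step:
Start: Mallory=1, Zoe=5
Event 1 (Mallory -1): Mallory: 1 -> 0. State: Mallory=0, Zoe=5
Event 2 (Mallory +4): Mallory: 0 -> 4. State: Mallory=4, Zoe=5
Event 3 (Mallory -> Zoe, 1): Mallory: 4 -> 3, Zoe: 5 -> 6. State: Mallory=3, Zoe=6
Event 4 (Zoe -2): Zoe: 6 -> 4. State: Mallory=3, Zoe=4
Event 5 (Zoe -1): Zoe: 4 -> 3. State: Mallory=3, Zoe=3

Mallory's final count: 3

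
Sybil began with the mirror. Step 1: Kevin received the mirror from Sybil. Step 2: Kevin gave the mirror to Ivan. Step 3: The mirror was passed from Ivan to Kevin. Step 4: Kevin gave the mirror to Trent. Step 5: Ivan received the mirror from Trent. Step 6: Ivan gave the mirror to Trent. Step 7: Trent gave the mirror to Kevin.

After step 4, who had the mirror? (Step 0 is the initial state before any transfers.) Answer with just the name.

Tracking the mirror holder through step 4:
After step 0 (start): Sybil
After step 1: Kevin
After step 2: Ivan
After step 3: Kevin
After step 4: Trent

At step 4, the holder is Trent.

Answer: Trent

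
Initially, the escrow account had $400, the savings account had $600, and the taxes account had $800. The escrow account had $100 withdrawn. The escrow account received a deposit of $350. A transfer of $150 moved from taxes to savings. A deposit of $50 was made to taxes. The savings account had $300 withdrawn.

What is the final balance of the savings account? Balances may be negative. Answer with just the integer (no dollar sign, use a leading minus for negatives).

Answer: 450

Derivation:
Tracking account balances step by step:
Start: escrow=400, savings=600, taxes=800
Event 1 (withdraw 100 from escrow): escrow: 400 - 100 = 300. Balances: escrow=300, savings=600, taxes=800
Event 2 (deposit 350 to escrow): escrow: 300 + 350 = 650. Balances: escrow=650, savings=600, taxes=800
Event 3 (transfer 150 taxes -> savings): taxes: 800 - 150 = 650, savings: 600 + 150 = 750. Balances: escrow=650, savings=750, taxes=650
Event 4 (deposit 50 to taxes): taxes: 650 + 50 = 700. Balances: escrow=650, savings=750, taxes=700
Event 5 (withdraw 300 from savings): savings: 750 - 300 = 450. Balances: escrow=650, savings=450, taxes=700

Final balance of savings: 450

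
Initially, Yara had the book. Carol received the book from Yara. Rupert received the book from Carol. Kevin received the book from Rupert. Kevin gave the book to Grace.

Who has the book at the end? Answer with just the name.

Tracking the book through each event:
Start: Yara has the book.
After event 1: Carol has the book.
After event 2: Rupert has the book.
After event 3: Kevin has the book.
After event 4: Grace has the book.

Answer: Grace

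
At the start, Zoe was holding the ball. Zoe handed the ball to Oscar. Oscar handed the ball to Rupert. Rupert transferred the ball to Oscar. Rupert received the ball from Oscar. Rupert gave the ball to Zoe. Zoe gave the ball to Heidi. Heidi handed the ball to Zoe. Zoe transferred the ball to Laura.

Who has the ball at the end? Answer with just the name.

Tracking the ball through each event:
Start: Zoe has the ball.
After event 1: Oscar has the ball.
After event 2: Rupert has the ball.
After event 3: Oscar has the ball.
After event 4: Rupert has the ball.
After event 5: Zoe has the ball.
After event 6: Heidi has the ball.
After event 7: Zoe has the ball.
After event 8: Laura has the ball.

Answer: Laura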